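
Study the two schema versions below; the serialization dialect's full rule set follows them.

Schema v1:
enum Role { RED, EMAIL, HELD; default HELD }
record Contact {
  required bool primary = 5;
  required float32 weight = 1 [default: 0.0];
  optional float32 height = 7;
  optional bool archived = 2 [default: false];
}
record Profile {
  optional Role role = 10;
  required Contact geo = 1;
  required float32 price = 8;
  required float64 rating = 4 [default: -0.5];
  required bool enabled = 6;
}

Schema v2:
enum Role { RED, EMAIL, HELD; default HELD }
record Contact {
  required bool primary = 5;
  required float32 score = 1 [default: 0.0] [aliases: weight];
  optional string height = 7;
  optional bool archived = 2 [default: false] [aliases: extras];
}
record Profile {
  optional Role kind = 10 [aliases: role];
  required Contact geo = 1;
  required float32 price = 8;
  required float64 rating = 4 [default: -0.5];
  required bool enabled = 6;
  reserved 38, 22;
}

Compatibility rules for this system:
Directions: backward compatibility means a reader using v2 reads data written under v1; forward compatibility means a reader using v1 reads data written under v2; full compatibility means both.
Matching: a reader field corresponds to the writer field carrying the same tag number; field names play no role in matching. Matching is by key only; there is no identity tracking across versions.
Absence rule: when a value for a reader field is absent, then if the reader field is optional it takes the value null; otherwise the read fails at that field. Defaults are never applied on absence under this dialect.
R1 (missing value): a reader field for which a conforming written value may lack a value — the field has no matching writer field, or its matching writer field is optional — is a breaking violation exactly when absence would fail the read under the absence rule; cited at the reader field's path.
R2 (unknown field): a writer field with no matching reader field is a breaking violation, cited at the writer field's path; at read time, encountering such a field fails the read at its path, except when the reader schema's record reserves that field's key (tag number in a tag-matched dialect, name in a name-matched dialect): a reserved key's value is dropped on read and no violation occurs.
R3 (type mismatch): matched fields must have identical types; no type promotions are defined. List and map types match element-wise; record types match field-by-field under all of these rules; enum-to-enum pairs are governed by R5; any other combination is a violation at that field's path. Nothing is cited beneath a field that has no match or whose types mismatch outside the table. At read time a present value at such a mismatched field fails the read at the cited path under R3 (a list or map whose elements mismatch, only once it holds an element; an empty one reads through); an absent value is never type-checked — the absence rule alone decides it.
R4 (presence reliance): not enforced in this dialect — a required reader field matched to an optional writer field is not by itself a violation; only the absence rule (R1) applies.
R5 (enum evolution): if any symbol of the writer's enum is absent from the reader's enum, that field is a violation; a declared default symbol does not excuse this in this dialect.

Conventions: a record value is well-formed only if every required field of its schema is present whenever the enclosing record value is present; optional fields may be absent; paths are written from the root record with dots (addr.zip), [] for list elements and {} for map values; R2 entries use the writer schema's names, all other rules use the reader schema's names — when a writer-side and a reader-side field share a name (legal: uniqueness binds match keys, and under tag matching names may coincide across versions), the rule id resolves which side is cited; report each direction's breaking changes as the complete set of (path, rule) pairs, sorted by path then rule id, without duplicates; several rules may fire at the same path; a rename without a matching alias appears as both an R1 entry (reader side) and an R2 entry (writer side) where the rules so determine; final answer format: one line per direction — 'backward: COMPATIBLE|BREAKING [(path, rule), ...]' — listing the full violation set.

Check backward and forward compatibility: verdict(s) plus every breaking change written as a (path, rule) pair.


backward: BREAKING [(geo.height, R3)]; forward: BREAKING [(geo.height, R3)]

the writer's type comes first in each Profile pair
backward on Profile — v2 reading data written by v1:
  kind: paired with writer role (Role -> Role; writer optional)
  geo: paired with writer geo (Contact -> Contact; writer required)
  price: paired with writer price (float32 -> float32; writer required)
  rating: paired with writer rating (float64 -> float64; writer required)
  enabled: paired with writer enabled (bool -> bool; writer required)
  geo.primary: paired with writer geo.primary (bool -> bool; writer required)
  geo.score: paired with writer geo.weight (float32 -> float32; writer required)
  geo.height: paired with writer geo.height (float32 -> string; writer optional)
  geo.archived: paired with writer geo.archived (bool -> bool; writer optional)
  rule R3 violated at geo.height
  backward on Profile therefore BREAKING (1)
forward on Profile — v1 reading data written by v2:
  role: paired with writer kind (Role -> Role; writer optional)
  geo: paired with writer geo (Contact -> Contact; writer required)
  price: paired with writer price (float32 -> float32; writer required)
  rating: paired with writer rating (float64 -> float64; writer required)
  enabled: paired with writer enabled (bool -> bool; writer required)
  geo.primary: paired with writer geo.primary (bool -> bool; writer required)
  geo.weight: paired with writer geo.score (float32 -> float32; writer required)
  geo.height: paired with writer geo.height (string -> float32; writer optional)
  geo.archived: paired with writer geo.archived (bool -> bool; writer optional)
  rule R3 violated at geo.height
  forward on Profile therefore BREAKING (1)


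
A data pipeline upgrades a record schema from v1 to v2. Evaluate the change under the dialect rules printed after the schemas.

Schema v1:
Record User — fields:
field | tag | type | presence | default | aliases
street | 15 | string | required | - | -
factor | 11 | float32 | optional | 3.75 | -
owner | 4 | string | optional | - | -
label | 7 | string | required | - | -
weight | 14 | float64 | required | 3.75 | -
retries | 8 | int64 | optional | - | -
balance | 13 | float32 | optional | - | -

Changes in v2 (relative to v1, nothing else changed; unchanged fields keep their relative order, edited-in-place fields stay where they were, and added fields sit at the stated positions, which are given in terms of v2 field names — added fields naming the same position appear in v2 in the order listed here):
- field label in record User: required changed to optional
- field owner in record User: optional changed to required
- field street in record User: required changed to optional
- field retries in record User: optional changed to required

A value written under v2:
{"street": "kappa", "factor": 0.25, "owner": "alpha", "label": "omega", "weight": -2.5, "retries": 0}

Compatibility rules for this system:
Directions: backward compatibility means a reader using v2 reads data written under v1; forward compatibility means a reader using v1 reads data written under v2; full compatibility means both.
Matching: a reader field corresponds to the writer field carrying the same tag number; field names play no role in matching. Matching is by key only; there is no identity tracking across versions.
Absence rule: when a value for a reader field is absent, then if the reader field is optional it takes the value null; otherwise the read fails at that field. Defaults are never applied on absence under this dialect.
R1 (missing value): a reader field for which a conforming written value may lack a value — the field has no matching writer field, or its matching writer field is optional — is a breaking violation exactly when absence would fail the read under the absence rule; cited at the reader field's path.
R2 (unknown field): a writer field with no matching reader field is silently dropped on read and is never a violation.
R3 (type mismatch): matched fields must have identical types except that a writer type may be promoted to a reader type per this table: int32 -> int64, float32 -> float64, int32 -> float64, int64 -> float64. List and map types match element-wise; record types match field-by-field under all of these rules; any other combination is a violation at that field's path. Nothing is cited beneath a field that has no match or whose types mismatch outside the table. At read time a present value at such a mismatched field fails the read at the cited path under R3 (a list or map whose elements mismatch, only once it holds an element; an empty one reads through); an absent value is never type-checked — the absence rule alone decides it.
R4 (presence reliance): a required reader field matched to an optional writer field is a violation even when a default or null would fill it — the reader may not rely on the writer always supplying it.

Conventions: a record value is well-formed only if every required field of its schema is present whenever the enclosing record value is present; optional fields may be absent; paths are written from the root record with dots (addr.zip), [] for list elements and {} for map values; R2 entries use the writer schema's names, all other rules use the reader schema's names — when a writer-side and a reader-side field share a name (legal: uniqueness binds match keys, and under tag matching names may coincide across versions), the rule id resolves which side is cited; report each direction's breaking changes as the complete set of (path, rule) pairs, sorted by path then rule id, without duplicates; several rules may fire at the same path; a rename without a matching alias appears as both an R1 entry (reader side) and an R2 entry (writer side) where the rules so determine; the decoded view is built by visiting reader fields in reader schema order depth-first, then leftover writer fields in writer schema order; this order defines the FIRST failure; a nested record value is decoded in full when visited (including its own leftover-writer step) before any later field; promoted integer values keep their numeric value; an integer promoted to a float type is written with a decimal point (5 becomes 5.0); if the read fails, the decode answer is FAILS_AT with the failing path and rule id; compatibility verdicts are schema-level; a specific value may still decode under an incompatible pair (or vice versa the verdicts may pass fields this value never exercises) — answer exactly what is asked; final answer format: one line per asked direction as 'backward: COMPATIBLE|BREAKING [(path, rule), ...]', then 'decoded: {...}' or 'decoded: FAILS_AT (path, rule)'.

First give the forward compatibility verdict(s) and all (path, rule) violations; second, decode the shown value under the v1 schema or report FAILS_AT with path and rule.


forward: BREAKING [(label, R1), (label, R4), (street, R1), (street, R4)]; decoded: {"street": "kappa", "factor": 0.25, "owner": "alpha", "label": "omega", "weight": -2.5, "retries": 0, "balance": null}

in User below, arrows point writer -> reader
forward pass over User, reader schema v1, writer schema v2:
  string -> string, writer optional: street aligns to street
  float32 -> float32, writer optional: factor aligns to factor
  string -> string, writer required: owner aligns to owner
  string -> string, writer optional: label aligns to label
  float64 -> float64, writer required: weight aligns to weight
  int64 -> int64, writer required: retries aligns to retries
  float32 -> float32, writer optional: balance aligns to balance
  breaking: (label, R1)
  breaking: (label, R4)
  breaking: (street, R1)
  breaking: (street, R4)
  forward on User therefore BREAKING (4)
decoding the User value with the v1 reader:
  street := "kappa"
  factor := 0.25
  owner := "alpha"
  label := "omega"
  weight := -2.5
  retries := 0
  balance := null (absent, optional -> null)
  => decoded: {"street": "kappa", "factor": 0.25, "owner": "alpha", "label": "omega", "weight": -2.5, "retries": 0, "balance": null}
the rest of the User diff is inert for this question:
  field owner in record User: optional changed to required -> fires only in the backward direction of User, which is not asked here
  field retries in record User: optional changed to required -> fires only in the backward direction of User, which is not asked here


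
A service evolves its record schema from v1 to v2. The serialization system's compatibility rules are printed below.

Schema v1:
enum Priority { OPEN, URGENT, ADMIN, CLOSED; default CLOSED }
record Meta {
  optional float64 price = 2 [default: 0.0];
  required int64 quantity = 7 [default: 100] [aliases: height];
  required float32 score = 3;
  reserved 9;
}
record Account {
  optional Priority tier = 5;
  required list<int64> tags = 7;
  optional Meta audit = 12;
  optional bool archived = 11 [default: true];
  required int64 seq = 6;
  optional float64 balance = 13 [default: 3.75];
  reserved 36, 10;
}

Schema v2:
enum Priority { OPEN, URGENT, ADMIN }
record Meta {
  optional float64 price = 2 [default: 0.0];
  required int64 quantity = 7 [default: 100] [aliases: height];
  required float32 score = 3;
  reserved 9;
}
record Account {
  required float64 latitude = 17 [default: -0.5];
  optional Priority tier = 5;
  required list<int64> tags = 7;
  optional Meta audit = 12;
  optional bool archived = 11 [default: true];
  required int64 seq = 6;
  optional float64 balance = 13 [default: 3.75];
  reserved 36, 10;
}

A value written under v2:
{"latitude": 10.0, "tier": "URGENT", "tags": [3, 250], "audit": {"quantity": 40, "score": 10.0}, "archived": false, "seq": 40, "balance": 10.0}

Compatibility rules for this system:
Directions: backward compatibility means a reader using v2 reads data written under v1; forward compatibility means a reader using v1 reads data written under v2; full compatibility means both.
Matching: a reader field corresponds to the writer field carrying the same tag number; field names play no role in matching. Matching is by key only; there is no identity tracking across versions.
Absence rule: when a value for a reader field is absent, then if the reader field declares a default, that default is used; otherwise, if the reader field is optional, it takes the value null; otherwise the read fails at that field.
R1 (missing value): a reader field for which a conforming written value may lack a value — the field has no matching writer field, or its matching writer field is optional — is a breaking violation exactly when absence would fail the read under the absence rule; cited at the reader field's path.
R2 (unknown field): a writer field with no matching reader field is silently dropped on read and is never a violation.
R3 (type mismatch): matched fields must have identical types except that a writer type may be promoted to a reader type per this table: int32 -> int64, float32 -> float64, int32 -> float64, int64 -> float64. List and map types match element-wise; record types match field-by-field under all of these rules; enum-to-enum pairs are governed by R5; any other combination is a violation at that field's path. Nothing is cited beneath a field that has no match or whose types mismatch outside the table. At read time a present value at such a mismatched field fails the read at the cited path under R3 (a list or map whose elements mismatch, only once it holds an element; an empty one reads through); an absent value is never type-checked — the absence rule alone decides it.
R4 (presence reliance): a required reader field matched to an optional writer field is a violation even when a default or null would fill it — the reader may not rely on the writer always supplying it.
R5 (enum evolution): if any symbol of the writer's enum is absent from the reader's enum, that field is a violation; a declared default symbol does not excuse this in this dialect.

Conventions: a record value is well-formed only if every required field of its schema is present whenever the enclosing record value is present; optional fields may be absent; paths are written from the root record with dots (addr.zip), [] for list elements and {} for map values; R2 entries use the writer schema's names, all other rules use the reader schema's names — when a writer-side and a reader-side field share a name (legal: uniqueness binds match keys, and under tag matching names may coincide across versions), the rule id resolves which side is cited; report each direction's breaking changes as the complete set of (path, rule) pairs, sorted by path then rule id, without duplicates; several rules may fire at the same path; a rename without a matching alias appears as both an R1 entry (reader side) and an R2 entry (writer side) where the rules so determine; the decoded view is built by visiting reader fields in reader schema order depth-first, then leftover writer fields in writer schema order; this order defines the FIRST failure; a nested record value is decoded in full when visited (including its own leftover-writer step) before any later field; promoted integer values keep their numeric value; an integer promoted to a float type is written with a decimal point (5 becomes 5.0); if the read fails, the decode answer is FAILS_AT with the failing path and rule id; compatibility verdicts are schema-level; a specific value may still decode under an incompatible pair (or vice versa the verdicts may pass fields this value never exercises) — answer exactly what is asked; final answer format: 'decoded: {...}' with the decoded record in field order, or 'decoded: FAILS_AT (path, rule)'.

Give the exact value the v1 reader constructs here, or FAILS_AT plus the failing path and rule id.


decoded: {"tier": "URGENT", "tags": [3, 250], "audit": {"price": 0.0, "quantity": 40, "score": 10.0}, "archived": false, "seq": 40, "balance": 10.0}

arrows below run writer -> reader for Account
decoding the Account value with the v1 reader:
  tier := "URGENT"
  tags := [3, 250]
  audit.price := 0.0 (absent -> default)
  audit.quantity := 40
  audit.score := 10.0
  archived := false
  seq := 40
  balance := 10.0
  writer latitude: unknown -> dropped
  => decoded: {"tier": "URGENT", "tags": [3, 250], "audit": {"price": 0.0, "quantity": 40, "score": 10.0}, "archived": false, "seq": 40, "balance": 10.0}
remaining Account differences; none change what is asked:
  enum Priority (field tier in record Account): symbol CLOSED removed (it was the default; the default is cleared) -> schema-level compatibility only; this Account value's decode is unchanged
  added field latitude to record Account: required float64, tag 17, default -0.5 (in v2 it sits immediately before tier) -> fires no rule on Account under this dialect and leaves the result unchanged


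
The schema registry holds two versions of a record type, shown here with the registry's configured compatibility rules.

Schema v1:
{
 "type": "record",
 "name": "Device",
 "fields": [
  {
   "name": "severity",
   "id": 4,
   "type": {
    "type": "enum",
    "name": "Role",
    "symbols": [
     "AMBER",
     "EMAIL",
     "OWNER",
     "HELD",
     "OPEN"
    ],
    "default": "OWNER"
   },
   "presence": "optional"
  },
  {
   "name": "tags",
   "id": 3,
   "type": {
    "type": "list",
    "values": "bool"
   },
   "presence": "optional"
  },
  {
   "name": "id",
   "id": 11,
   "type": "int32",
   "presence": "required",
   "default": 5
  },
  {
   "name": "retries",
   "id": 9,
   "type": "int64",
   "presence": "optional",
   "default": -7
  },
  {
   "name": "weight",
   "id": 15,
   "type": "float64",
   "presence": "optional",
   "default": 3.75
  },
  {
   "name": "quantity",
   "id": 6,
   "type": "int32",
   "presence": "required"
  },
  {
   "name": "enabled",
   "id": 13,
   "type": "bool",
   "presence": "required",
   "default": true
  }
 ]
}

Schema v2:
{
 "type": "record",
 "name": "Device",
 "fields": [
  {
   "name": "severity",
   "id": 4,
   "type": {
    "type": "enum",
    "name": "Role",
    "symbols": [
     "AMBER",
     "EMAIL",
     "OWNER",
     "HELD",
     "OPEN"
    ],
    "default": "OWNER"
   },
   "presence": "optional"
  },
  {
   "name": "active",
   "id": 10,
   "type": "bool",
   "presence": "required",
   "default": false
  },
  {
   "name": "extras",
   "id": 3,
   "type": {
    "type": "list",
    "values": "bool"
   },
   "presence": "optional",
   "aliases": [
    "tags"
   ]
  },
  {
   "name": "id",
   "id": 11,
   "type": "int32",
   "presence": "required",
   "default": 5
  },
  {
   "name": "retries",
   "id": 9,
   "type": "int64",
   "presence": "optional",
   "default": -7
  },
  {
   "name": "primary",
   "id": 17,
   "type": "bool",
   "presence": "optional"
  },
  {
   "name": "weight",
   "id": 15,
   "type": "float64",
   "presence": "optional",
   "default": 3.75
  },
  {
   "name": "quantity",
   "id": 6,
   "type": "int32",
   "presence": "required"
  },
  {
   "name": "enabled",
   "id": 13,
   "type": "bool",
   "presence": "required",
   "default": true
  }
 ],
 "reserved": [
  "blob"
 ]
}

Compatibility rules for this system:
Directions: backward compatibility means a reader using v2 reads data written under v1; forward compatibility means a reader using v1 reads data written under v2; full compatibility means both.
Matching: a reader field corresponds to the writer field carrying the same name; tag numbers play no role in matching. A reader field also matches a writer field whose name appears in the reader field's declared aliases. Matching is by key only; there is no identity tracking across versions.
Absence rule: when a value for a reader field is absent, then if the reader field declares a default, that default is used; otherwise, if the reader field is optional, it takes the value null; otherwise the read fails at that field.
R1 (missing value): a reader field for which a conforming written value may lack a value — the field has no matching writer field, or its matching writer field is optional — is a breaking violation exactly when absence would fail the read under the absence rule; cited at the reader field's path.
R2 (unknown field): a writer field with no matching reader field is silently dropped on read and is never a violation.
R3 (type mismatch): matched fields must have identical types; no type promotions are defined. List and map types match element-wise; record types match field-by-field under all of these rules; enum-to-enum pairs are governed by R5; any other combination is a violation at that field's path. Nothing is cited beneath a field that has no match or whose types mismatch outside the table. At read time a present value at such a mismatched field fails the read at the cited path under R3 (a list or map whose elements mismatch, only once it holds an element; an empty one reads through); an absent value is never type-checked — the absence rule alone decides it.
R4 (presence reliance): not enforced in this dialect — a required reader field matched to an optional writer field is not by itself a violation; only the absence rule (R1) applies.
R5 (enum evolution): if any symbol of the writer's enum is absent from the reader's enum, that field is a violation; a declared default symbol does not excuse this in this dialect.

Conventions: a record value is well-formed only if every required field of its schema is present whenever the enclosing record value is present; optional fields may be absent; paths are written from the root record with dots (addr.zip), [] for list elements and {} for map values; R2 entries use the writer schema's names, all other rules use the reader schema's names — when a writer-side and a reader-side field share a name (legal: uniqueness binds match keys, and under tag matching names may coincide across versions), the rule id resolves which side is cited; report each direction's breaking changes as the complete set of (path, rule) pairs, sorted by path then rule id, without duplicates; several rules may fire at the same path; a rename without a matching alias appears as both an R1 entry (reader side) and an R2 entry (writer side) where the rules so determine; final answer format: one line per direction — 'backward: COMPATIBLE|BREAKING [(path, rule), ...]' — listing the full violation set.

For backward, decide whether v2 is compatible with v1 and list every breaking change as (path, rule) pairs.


backward: COMPATIBLE []

the writer's type comes first in each Device pair
checking backward for Device: reader v2 against writer v1:
  severity: paired with writer severity (Role -> Role; writer optional)
  active has no writer counterpart
  extras: paired with writer tags (list<bool> -> list<bool>; writer optional)
  id: paired with writer id (int32 -> int32; writer required)
  retries: paired with writer retries (int64 -> int64; writer optional)
  primary has no writer counterpart
  weight: paired with writer weight (float64 -> float64; writer optional)
  quantity: paired with writer quantity (int32 -> int32; writer required)
  enabled: paired with writer enabled (bool -> bool; writer required)
  nothing fires on Device: backward is COMPATIBLE
the other Device changes do not affect what is asked:
  added field primary to record Device: optional bool, tag 17 (in v2 it sits immediately before weight) -> no rule fires on it in Device's dialect; the asked verdict holds
  renamed field tags to extras in record Device (alias tags declared on the renamed field) -> no rule fires on it in Device's dialect; the asked verdict holds
  added field active to record Device: required bool, tag 10, default false (in v2 it sits immediately before extras) -> no rule fires on it in Device's dialect; the asked verdict holds


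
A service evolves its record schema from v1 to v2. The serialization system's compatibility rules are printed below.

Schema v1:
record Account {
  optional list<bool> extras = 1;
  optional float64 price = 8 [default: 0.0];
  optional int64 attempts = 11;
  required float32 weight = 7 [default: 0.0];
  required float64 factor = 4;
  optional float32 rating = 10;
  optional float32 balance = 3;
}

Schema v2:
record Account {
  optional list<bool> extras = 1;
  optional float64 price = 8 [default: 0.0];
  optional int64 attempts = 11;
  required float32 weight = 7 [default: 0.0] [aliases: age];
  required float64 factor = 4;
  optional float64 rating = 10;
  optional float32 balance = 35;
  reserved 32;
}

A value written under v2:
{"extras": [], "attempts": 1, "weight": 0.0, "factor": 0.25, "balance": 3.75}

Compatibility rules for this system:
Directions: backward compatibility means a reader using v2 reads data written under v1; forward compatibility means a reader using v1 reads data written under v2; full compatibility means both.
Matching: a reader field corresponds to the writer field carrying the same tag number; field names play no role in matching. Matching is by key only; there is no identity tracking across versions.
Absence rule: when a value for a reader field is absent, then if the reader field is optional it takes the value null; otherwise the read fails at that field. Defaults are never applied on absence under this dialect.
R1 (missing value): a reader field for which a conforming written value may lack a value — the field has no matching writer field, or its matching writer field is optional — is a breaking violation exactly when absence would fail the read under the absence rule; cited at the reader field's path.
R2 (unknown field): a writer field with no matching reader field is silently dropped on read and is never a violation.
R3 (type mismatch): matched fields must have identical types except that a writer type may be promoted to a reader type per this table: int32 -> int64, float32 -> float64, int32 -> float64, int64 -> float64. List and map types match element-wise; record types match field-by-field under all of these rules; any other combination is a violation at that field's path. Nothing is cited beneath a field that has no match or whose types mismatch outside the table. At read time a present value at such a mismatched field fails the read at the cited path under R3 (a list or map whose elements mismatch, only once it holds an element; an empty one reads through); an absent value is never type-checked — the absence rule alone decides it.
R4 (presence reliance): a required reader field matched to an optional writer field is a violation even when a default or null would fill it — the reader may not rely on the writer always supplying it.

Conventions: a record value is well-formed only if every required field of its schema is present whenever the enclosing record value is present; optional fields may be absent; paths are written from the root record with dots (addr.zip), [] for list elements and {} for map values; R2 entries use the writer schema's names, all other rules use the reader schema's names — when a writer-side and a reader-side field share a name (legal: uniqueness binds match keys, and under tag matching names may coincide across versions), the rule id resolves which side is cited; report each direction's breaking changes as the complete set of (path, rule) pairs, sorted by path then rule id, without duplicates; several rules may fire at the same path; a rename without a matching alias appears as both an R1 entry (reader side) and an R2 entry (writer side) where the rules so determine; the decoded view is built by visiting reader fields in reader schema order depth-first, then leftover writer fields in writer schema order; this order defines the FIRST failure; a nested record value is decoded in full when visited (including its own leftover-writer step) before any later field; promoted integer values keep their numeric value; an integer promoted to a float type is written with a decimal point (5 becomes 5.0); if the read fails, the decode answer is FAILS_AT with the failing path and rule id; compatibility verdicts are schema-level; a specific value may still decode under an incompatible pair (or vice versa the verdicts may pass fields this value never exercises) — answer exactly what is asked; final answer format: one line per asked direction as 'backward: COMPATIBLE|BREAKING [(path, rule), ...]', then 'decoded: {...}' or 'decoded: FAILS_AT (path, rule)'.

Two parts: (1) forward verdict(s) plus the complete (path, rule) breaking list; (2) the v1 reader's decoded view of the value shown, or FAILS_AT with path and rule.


the writer's type comes first in each Account pair
forward on Account — v1 reading data written by v2:
  writer optional, list<bool> -> list<bool>: reader extras maps from writer extras
  writer optional, float64 -> float64: reader price maps from writer price
  writer optional, int64 -> int64: reader attempts maps from writer attempts
  writer required, float32 -> float32: reader weight maps from writer weight
  writer required, float64 -> float64: reader factor maps from writer factor
  writer optional, float64 -> float32: reader rating maps from writer rating
  balance: no writer-side match
  writer balance: unknown to reader
  violation R3 at rating
  => 1 violation(s): forward is BREAKING for Account
migrating the Account value to v1:
  extras := []
  price := null (absent, optional -> null)
  attempts := 1
  weight := 0.0
  factor := 0.25
  rating := null (absent, optional -> null)
  balance := null (absent, optional -> null)
  writer balance: unknown -> dropped
  => decoded: {"extras": [], "price": null, "attempts": 1, "weight": 0.0, "factor": 0.25, "rating": null, "balance": null}

forward: BREAKING [(rating, R3)]; decoded: {"extras": [], "price": null, "attempts": 1, "weight": 0.0, "factor": 0.25, "rating": null, "balance": null}


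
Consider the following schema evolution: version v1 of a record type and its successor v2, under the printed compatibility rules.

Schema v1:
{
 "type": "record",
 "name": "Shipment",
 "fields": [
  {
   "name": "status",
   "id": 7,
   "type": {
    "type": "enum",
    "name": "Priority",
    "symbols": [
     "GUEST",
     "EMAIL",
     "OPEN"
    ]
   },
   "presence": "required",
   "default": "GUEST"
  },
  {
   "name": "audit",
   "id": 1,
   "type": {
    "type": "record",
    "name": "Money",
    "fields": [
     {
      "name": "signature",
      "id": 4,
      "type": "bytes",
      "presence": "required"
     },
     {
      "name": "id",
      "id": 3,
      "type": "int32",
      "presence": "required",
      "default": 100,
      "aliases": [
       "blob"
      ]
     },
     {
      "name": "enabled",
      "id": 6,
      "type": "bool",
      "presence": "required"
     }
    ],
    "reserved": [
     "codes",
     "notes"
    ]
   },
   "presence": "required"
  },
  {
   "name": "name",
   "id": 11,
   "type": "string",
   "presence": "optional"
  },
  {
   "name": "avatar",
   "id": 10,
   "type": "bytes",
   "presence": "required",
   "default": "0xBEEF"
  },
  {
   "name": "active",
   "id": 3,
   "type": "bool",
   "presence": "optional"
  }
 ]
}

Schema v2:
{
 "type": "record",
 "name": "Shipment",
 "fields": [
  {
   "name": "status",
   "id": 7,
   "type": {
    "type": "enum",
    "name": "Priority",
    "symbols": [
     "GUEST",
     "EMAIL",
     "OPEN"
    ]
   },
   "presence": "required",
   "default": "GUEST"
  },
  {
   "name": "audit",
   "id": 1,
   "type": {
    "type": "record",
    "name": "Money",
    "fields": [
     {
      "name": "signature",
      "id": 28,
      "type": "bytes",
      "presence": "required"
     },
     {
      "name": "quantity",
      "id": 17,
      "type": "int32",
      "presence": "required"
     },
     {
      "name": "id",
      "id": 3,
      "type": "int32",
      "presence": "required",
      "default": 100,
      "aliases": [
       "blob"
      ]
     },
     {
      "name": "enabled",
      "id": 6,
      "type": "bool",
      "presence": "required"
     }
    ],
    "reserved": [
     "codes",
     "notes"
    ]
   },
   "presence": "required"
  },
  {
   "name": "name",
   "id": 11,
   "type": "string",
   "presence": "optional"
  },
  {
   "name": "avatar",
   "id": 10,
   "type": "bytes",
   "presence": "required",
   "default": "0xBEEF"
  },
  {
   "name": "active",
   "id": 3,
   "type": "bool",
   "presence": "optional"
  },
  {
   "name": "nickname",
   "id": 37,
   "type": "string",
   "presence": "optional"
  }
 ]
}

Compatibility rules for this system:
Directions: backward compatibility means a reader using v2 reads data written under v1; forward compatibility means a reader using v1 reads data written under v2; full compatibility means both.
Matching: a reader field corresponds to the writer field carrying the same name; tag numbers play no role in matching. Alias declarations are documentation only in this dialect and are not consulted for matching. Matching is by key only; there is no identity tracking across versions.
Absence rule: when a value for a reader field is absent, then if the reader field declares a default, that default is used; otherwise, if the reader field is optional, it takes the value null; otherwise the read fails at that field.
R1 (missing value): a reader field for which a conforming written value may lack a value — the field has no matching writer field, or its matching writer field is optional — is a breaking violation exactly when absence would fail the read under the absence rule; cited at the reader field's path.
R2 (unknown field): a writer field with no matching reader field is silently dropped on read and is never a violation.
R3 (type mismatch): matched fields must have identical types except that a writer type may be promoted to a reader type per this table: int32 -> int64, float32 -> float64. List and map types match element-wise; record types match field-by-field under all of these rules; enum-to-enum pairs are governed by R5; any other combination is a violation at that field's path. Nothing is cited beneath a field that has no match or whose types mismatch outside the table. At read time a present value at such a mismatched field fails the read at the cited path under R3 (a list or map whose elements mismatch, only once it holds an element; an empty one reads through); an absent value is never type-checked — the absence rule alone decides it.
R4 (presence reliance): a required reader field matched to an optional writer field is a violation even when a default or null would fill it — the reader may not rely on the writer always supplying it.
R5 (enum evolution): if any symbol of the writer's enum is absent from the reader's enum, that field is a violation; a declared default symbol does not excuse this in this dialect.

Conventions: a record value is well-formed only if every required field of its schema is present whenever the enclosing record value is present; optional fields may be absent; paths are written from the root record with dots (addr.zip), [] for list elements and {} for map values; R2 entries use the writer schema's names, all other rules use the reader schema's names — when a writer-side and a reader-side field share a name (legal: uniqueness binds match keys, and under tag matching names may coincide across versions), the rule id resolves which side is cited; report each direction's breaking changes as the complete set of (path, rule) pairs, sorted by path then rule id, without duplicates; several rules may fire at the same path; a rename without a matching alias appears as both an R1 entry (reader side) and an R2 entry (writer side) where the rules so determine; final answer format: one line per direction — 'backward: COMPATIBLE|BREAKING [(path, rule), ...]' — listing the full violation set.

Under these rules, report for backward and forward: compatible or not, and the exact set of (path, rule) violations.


backward: BREAKING [(audit.quantity, R1)]; forward: COMPATIBLE []

arrows below run writer -> reader for Shipment
backward for Shipment (reader v2, writer v1):
  status <- status (Priority -> Priority, writer required)
  audit <- audit (Money -> Money, writer required)
  name <- name (string -> string, writer optional)
  avatar <- avatar (bytes -> bytes, writer required)
  active <- active (bool -> bool, writer optional)
  nickname: no writer-side match
  audit.signature <- audit.signature (bytes -> bytes, writer required)
  audit.quantity: no writer-side match
  audit.id <- audit.id (int32 -> int32, writer required)
  audit.enabled <- audit.enabled (bool -> bool, writer required)
  breaking: (audit.quantity, R1)
  backward on Shipment therefore BREAKING (1)
forward for Shipment (reader v1, writer v2):
  status <- status (Priority -> Priority, writer required)
  audit <- audit (Money -> Money, writer required)
  name <- name (string -> string, writer optional)
  avatar <- avatar (bytes -> bytes, writer required)
  active <- active (bool -> bool, writer optional)
  writer nickname: unknown to reader
  audit.signature <- audit.signature (bytes -> bytes, writer required)
  audit.id <- audit.id (int32 -> int32, writer required)
  audit.enabled <- audit.enabled (bool -> bool, writer required)
  writer audit.quantity: unknown to reader
  => no violations; forward on Shipment: COMPATIBLE


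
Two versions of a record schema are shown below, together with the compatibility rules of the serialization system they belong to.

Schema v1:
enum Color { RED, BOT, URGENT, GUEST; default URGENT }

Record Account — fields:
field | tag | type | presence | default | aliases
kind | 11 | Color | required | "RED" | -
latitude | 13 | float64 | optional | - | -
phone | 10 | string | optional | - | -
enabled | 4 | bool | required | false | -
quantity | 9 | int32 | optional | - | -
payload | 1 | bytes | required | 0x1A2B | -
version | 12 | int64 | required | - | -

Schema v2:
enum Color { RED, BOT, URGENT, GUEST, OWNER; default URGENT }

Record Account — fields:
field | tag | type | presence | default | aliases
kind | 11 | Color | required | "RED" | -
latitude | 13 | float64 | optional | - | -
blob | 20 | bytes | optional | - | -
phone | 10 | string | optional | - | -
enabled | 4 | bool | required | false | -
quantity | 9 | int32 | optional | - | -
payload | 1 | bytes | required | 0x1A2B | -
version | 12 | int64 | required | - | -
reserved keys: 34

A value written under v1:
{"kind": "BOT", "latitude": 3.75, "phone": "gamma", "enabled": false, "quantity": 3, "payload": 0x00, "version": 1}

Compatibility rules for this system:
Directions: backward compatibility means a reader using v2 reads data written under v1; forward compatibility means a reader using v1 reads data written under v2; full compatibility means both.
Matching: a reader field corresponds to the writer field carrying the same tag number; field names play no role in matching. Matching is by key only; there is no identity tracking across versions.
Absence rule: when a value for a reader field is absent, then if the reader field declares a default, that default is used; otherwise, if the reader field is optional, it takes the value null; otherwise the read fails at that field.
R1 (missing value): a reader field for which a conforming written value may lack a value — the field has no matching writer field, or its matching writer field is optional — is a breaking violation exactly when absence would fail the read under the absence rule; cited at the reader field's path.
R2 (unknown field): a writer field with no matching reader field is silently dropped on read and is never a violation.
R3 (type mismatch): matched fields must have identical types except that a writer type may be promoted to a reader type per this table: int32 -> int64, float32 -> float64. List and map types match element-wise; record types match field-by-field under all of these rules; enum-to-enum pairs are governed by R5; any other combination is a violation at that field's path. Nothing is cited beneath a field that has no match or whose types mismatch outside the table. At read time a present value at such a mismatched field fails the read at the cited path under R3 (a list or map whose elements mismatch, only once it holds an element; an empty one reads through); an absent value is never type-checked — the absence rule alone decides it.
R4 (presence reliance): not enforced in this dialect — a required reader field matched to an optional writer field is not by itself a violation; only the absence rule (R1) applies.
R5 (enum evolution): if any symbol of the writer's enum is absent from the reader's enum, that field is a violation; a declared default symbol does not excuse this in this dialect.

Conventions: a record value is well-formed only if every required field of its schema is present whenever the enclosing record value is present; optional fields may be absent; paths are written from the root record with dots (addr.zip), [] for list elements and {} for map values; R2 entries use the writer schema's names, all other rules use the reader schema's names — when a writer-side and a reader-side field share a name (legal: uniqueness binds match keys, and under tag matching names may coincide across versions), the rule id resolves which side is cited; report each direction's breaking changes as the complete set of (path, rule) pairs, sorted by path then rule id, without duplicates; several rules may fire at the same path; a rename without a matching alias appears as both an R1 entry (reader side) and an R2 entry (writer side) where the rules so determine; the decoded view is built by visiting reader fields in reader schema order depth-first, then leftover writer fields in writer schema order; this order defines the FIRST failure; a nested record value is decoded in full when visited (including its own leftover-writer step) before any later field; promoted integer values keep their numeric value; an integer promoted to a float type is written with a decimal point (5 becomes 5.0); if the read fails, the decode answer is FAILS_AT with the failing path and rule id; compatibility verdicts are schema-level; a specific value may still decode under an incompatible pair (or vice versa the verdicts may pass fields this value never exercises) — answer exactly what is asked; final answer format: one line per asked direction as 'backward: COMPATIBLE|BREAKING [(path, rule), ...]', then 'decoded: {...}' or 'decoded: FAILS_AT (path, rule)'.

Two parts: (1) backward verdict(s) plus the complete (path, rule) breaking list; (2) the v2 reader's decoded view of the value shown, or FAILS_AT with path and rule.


in Account below, arrows point writer -> reader
backward pass over Account, reader schema v2, writer schema v1:
  kind: paired with writer kind (Color -> Color; writer required)
  latitude: paired with writer latitude (float64 -> float64; writer optional)
  blob: no writer-side match
  phone: paired with writer phone (string -> string; writer optional)
  enabled: paired with writer enabled (bool -> bool; writer required)
  quantity: paired with writer quantity (int32 -> int32; writer optional)
  payload: paired with writer payload (bytes -> bytes; writer required)
  version: paired with writer version (int64 -> int64; writer required)
  nothing fires on Account: backward is COMPATIBLE
migrating the Account value to v2:
  kind := "BOT"
  latitude := 3.75
  blob := null (absent, optional -> null)
  phone := "gamma"
  enabled := false
  quantity := 3
  payload := 0x00
  version := 1
  => decoded: {"kind": "BOT", "latitude": 3.75, "blob": null, "phone": "gamma", "enabled": false, "quantity": 3, "payload": 0x00, "version": 1}
the other Account changes do not affect what is asked:
  enum Color (field kind in record Account): symbol OWNER added -> its effect on Account is confined to the forward direction, not asked

backward: COMPATIBLE []; decoded: {"kind": "BOT", "latitude": 3.75, "blob": null, "phone": "gamma", "enabled": false, "quantity": 3, "payload": 0x00, "version": 1}
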